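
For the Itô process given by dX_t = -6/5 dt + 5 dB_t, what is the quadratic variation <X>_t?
<X>_t = 25*t

For an Itô process dX_t = a(t) dt + b(t) dB_t, the quadratic variation is <X>_t = int_0^t b(s)^2 ds (the drift term does not contribute). Here b(s) = 5, so
  b(s)^2 = 25.
Integrating from 0 to t:
  <X>_t = int_0^t (25) ds = 25*t.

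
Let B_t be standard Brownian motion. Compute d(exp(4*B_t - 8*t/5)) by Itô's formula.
d(exp(4*B_t - 8*t/5)) = (32*exp(4*B_t - 8*t/5)/5) dt + (4*exp(4*B_t - 8*t/5)) dB_t

Itô's formula for f(t, x): d f(t, B_t) = (f_t + (1/2) f_xx) dt + f_x dB_t. Compute partials of f(t, x) = exp(-8*t/5 + 4*x):
  f_t(t,x)  = -8*exp(-8*t/5 + 4*x)/5
  f_x(t,x)  = 4*exp(-8*t/5 + 4*x)
  f_xx(t,x) = 16*exp(-8*t/5 + 4*x)
Assemble drift = f_t + (1/2) f_xx = 32*exp(-8*t/5 + 4*x)/5 and diffusion = f_x = 4*exp(-8*t/5 + 4*x). Substituting x = B_t:
  d(exp(4*B_t - 8*t/5)) = (32*exp(4*B_t - 8*t/5)/5) dt + (4*exp(4*B_t - 8*t/5)) dB_t.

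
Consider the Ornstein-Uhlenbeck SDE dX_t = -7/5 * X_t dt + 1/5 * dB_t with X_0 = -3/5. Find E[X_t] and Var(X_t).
E[X_t] = -3*exp(-7*t/5)/5; Var(X_t) = 1/70 - exp(-14*t/5)/70

The OU SDE dX = -theta X dt + sigma dB admits the integrating factor exp(theta t): d(exp(theta t) X_t) = sigma exp(theta t) dB_t. Integrating from 0 to t:
  X_t = x_0 * exp(-theta t) + sigma * int_0^t exp(-theta (t-s)) dB_s.
The Itô integral has mean 0 and (by the Itô isometry) variance sigma^2 * int_0^t exp(-2 theta (t - s)) ds = sigma^2 * (1 - exp(-2 theta t)) / (2 theta).
With theta = 7/5, sigma = 1/5, x_0 = -3/5:
  E[X_t] = -3/5 * exp(-7/5 t) = -3*exp(-7*t/5)/5
  Var(X_t) = (1/5)^2 * (1 - exp(-2*7/5 t)) / (2 * 7/5) = 1/70 - exp(-14*t/5)/70.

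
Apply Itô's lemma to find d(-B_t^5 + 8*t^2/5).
d(-B_t^5 + 8*t^2/5) = (-10*B_t^3 + 16*t/5) dt + (-5*B_t^4) dB_t

Itô's formula for f(t, x): d f(t, B_t) = (f_t + (1/2) f_xx) dt + f_x dB_t. Compute partials of f(t, x) = 8*t^2/5 - x^5:
  f_t(t,x)  = 16*t/5
  f_x(t,x)  = -5*x^4
  f_xx(t,x) = -20*x^3
Assemble drift = f_t + (1/2) f_xx = 16*t/5 - 10*x^3 and diffusion = f_x = -5*x^4. Substituting x = B_t:
  d(-B_t^5 + 8*t^2/5) = (-10*B_t^3 + 16*t/5) dt + (-5*B_t^4) dB_t.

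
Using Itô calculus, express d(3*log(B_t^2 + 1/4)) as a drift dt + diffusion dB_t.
d(3*log(B_t^2 + 1/4)) = (12*(1 - 4*B_t^2)/(4*B_t^2 + 1)^2) dt + (24*B_t/(4*B_t^2 + 1)) dB_t

Itô's formula for f(B_t) gives d f(B_t) = f'(B_t) dB_t + (1/2) f''(B_t) dt. Compute derivatives of f(x) = 3*log(x^2 + 1/4):
  f'(x)  = 24*x/(4*x^2 + 1)
  f''(x) = 24*(1 - 4*x^2)/(4*x^2 + 1)^2
Substitute x = B_t and multiply the f'' term by 1/2:
  drift     = (1/2) * (24*(1 - 4*x^2)/(4*x^2 + 1)^2) evaluated at B_t = 12*(1 - 4*B_t^2)/(4*B_t^2 + 1)^2
  diffusion = (24*x/(4*x^2 + 1)) evaluated at B_t = 24*B_t/(4*B_t^2 + 1)
Therefore d(3*log(B_t^2 + 1/4)) = (12*(1 - 4*B_t^2)/(4*B_t^2 + 1)^2) dt + (24*B_t/(4*B_t^2 + 1)) dB_t.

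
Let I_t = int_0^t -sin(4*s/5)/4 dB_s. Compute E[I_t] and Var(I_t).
E[I_t] = 0; Var(I_t) = t/32 - 5*sin(4*t/5)*cos(4*t/5)/128

The Itô integral of a deterministic integrand f(s) has mean 0 because each increment f(s) * (B_{s+ds} - B_s) has mean 0. By the Itô isometry:
  Var( int_0^t f(s) dB_s ) = E[ (int_0^t f(s) dB_s)^2 ] = int_0^t f(s)^2 ds.
Here f(s) = -sin(4*s/5)/4, so f(s)^2 = sin(4*s/5)^2/16. Integrate:
  int_0^t (sin(4*s/5)^2/16) ds = t/32 - 5*sin(4*t/5)*cos(4*t/5)/128.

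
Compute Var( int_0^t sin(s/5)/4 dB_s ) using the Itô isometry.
Var = t/32 - 5*sin(2*t/5)/64

The Itô integral of a deterministic integrand f(s) has mean 0 because each increment f(s) * (B_{s+ds} - B_s) has mean 0. By the Itô isometry:
  Var( int_0^t f(s) dB_s ) = E[ (int_0^t f(s) dB_s)^2 ] = int_0^t f(s)^2 ds.
Here f(s) = sin(s/5)/4, so f(s)^2 = sin(s/5)^2/16. Integrate:
  int_0^t (sin(s/5)^2/16) ds = t/32 - 5*sin(2*t/5)/64.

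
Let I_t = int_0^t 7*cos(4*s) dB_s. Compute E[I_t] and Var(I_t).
E[I_t] = 0; Var(I_t) = 49*t/2 + 49*sin(4*t)*cos(4*t)/8

The Itô integral of a deterministic integrand f(s) has mean 0 because each increment f(s) * (B_{s+ds} - B_s) has mean 0. By the Itô isometry:
  Var( int_0^t f(s) dB_s ) = E[ (int_0^t f(s) dB_s)^2 ] = int_0^t f(s)^2 ds.
Here f(s) = 7*cos(4*s), so f(s)^2 = 49*cos(4*s)^2. Integrate:
  int_0^t (49*cos(4*s)^2) ds = 49*t/2 + 49*sin(4*t)*cos(4*t)/8.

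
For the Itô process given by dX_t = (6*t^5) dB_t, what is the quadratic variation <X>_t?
<X>_t = 36*t^11/11

For an Itô process dX_t = a(t) dt + b(t) dB_t, the quadratic variation is <X>_t = int_0^t b(s)^2 ds (the drift term does not contribute). Here b(s) = 6*s^5, so
  b(s)^2 = 36*s^10.
Integrating from 0 to t:
  <X>_t = int_0^t (36*s^10) ds = 36*t^11/11.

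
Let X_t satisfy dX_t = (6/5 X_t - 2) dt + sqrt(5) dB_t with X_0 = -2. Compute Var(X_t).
Var(X_t) = 25*exp(12*t/5)/12 - 25/12

The variance V(t) = Var(X_t) satisfies V'(t) = 2 a V(t) + c^2 with V(0) = 0 (drift coefficient is linear in X, diffusion is constant). With a = 6/5, c = sqrt(5), the solution is
  V(t) = (c^2 / (2 a)) * (exp(2 a t) - 1)
       = (sqrt(5)^2 / (2*(6/5))) * (exp((12/5) t) - 1)
       = 25*exp(12*t/5)/12 - 25/12.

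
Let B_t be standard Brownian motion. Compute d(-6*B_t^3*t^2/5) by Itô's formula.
d(-6*B_t^3*t^2/5) = (6*B_t*t*(-2*B_t^2 - 3*t)/5) dt + (-18*B_t^2*t^2/5) dB_t

Itô's formula for f(t, x): d f(t, B_t) = (f_t + (1/2) f_xx) dt + f_x dB_t. Compute partials of f(t, x) = -6*t^2*x^3/5:
  f_t(t,x)  = -12*t*x^3/5
  f_x(t,x)  = -18*t^2*x^2/5
  f_xx(t,x) = -36*t^2*x/5
Assemble drift = f_t + (1/2) f_xx = 6*t*x*(-3*t - 2*x^2)/5 and diffusion = f_x = -18*t^2*x^2/5. Substituting x = B_t:
  d(-6*B_t^3*t^2/5) = (6*B_t*t*(-2*B_t^2 - 3*t)/5) dt + (-18*B_t^2*t^2/5) dB_t.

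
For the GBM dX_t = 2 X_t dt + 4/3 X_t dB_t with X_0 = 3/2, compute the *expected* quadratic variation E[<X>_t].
E[<X>_t] = 9*exp(52*t/9)/13 - 9/13

<X>_t = int_0^t ((4/3) * X_s)^2 ds. Taking expectation inside the integral: E[<X>_t] = (4/3)^2 * int_0^t E[X_s^2] ds. For GBM, E[X_s^2] = x_0^2 * exp((2 mu + sigma^2) s). Integrating:
  E[<X>_t] = (4/3)^2 * (3/2)^2 * (exp((2*2 + (4/3)^2) t) - 1) / (2*2 + (4/3)^2)
           = (4/3)^2 * (3/2)^2 * (exp((52/9) t) - 1) / (52/9) = 9*exp(52*t/9)/13 - 9/13.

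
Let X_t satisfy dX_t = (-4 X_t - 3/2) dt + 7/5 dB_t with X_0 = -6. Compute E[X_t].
E[X_t] = -3/8 - 45*exp(-4*t)/8

Taking expectations and using E[dB_t] = 0, the mean m(t) = E[X_t] satisfies the ODE m'(t) = a m(t) + b with m(0) = x_0. With a = -4, b = -3/2, x_0 = -6, the solution is
  m(t) = x_0 * exp(a t) + (b/a) * (exp(a t) - 1)
       = (-6) * exp((-4) t) + ((-3/2)/(-4)) * (exp((-4) t) - 1)
       = -3/8 - 45*exp(-4*t)/8.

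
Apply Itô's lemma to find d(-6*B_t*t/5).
d(-6*B_t*t/5) = (-6*B_t/5) dt + (-6*t/5) dB_t

Itô's formula for f(t, x): d f(t, B_t) = (f_t + (1/2) f_xx) dt + f_x dB_t. Compute partials of f(t, x) = -6*t*x/5:
  f_t(t,x)  = -6*x/5
  f_x(t,x)  = -6*t/5
  f_xx(t,x) = 0
Assemble drift = f_t + (1/2) f_xx = -6*x/5 and diffusion = f_x = -6*t/5. Substituting x = B_t:
  d(-6*B_t*t/5) = (-6*B_t/5) dt + (-6*t/5) dB_t.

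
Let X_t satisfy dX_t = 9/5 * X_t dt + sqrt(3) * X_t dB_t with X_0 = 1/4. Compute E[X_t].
E[X_t] = exp(9*t/5)/4

For GBM dX = mu X dt + sigma X dB with X_0 = x_0, apply Itô to Y = log X: dY = (mu - sigma^2/2) dt + sigma dB, so Y_t = log(x_0) + (mu - sigma^2/2) t + sigma B_t and hence X_t = x_0 * exp((mu - sigma^2/2) t + sigma B_t).
With mu = 9/5, sigma = sqrt(3), x_0 = 1/4, this gives:
  X_t = 1/4 * exp((3/10) * t + (sqrt(3)) * B_t).
Since sigma*B_t ~ Normal(0, sigma^2 t), E[exp(sigma*B_t)] = exp(sigma^2 t / 2); so E[X_t] = x_0 * exp((mu - sigma^2/2) t) * exp(sigma^2 t / 2) = x_0 * exp(mu t) = exp(9*t/5)/4.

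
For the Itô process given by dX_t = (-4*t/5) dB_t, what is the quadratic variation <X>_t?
<X>_t = 16*t^3/75

For an Itô process dX_t = a(t) dt + b(t) dB_t, the quadratic variation is <X>_t = int_0^t b(s)^2 ds (the drift term does not contribute). Here b(s) = -4*s/5, so
  b(s)^2 = 16*s^2/25.
Integrating from 0 to t:
  <X>_t = int_0^t (16*s^2/25) ds = 16*t^3/75.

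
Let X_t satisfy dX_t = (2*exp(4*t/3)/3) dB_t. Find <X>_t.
<X>_t = exp(8*t/3)/6 - 1/6

For an Itô process dX_t = a(t) dt + b(t) dB_t, the quadratic variation is <X>_t = int_0^t b(s)^2 ds (the drift term does not contribute). Here b(s) = 2*exp(4*s/3)/3, so
  b(s)^2 = 4*exp(8*s/3)/9.
Integrating from 0 to t:
  <X>_t = int_0^t (4*exp(8*s/3)/9) ds = exp(8*t/3)/6 - 1/6.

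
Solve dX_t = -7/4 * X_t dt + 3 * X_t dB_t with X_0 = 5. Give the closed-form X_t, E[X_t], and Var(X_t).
X_t = 5 * exp((-25/4) t + (3) B_t); E[X_t] = 5*exp(-7*t/4); Var(X_t) = (25*exp(9*t) - 25)*exp(-7*t/2)

For GBM dX = mu X dt + sigma X dB with X_0 = x_0, apply Itô to Y = log X: dY = (mu - sigma^2/2) dt + sigma dB, so Y_t = log(x_0) + (mu - sigma^2/2) t + sigma B_t and hence X_t = x_0 * exp((mu - sigma^2/2) t + sigma B_t).
With mu = -7/4, sigma = 3, x_0 = 5, this gives:
  X_t = 5 * exp((-25/4) * t + (3) * B_t).
Since sigma*B_t ~ Normal(0, sigma^2 t), E[exp(sigma*B_t)] = exp(sigma^2 t / 2); so E[X_t] = x_0 * exp((mu - sigma^2/2) t) * exp(sigma^2 t / 2) = x_0 * exp(mu t) = 5*exp(-7*t/4).
Var(X_t) = E[X_t^2] - (E[X_t])^2 = x_0^2 * exp(2 mu t) * (exp(sigma^2 t) - 1) = (25*exp(9*t) - 25)*exp(-7*t/2).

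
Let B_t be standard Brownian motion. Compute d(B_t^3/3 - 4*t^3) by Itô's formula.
d(B_t^3/3 - 4*t^3) = (B_t - 12*t^2) dt + (B_t^2) dB_t

Itô's formula for f(t, x): d f(t, B_t) = (f_t + (1/2) f_xx) dt + f_x dB_t. Compute partials of f(t, x) = -4*t^3 + x^3/3:
  f_t(t,x)  = -12*t^2
  f_x(t,x)  = x^2
  f_xx(t,x) = 2*x
Assemble drift = f_t + (1/2) f_xx = -12*t^2 + x and diffusion = f_x = x^2. Substituting x = B_t:
  d(B_t^3/3 - 4*t^3) = (B_t - 12*t^2) dt + (B_t^2) dB_t.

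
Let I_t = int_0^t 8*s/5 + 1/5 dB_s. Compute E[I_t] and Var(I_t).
E[I_t] = 0; Var(I_t) = t*(64*t^2 + 24*t + 3)/75

The Itô integral of a deterministic integrand f(s) has mean 0 because each increment f(s) * (B_{s+ds} - B_s) has mean 0. By the Itô isometry:
  Var( int_0^t f(s) dB_s ) = E[ (int_0^t f(s) dB_s)^2 ] = int_0^t f(s)^2 ds.
Here f(s) = 8*s/5 + 1/5, so f(s)^2 = (8*s + 1)^2/25. Integrate:
  int_0^t ((8*s + 1)^2/25) ds = t*(64*t^2 + 24*t + 3)/75.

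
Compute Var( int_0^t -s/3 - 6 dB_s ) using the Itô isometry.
Var = t*(t^2 + 54*t + 972)/27

The Itô integral of a deterministic integrand f(s) has mean 0 because each increment f(s) * (B_{s+ds} - B_s) has mean 0. By the Itô isometry:
  Var( int_0^t f(s) dB_s ) = E[ (int_0^t f(s) dB_s)^2 ] = int_0^t f(s)^2 ds.
Here f(s) = -s/3 - 6, so f(s)^2 = (s + 18)^2/9. Integrate:
  int_0^t ((s + 18)^2/9) ds = t*(t^2 + 54*t + 972)/27.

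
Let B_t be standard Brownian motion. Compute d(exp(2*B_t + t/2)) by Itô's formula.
d(exp(2*B_t + t/2)) = (5*exp(2*B_t + t/2)/2) dt + (2*exp(2*B_t + t/2)) dB_t

Itô's formula for f(t, x): d f(t, B_t) = (f_t + (1/2) f_xx) dt + f_x dB_t. Compute partials of f(t, x) = exp(t/2 + 2*x):
  f_t(t,x)  = exp(t/2 + 2*x)/2
  f_x(t,x)  = 2*exp(t/2 + 2*x)
  f_xx(t,x) = 4*exp(t/2 + 2*x)
Assemble drift = f_t + (1/2) f_xx = 5*exp(t/2 + 2*x)/2 and diffusion = f_x = 2*exp(t/2 + 2*x). Substituting x = B_t:
  d(exp(2*B_t + t/2)) = (5*exp(2*B_t + t/2)/2) dt + (2*exp(2*B_t + t/2)) dB_t.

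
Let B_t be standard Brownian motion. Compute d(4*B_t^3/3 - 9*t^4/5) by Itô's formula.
d(4*B_t^3/3 - 9*t^4/5) = (4*B_t - 36*t^3/5) dt + (4*B_t^2) dB_t

Itô's formula for f(t, x): d f(t, B_t) = (f_t + (1/2) f_xx) dt + f_x dB_t. Compute partials of f(t, x) = -9*t^4/5 + 4*x^3/3:
  f_t(t,x)  = -36*t^3/5
  f_x(t,x)  = 4*x^2
  f_xx(t,x) = 8*x
Assemble drift = f_t + (1/2) f_xx = -36*t^3/5 + 4*x and diffusion = f_x = 4*x^2. Substituting x = B_t:
  d(4*B_t^3/3 - 9*t^4/5) = (4*B_t - 36*t^3/5) dt + (4*B_t^2) dB_t.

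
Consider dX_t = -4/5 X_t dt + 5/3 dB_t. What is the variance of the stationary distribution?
lim Var(X_t) = 125/72

The OU SDE dX = -theta X dt + sigma dB admits the integrating factor exp(theta t): d(exp(theta t) X_t) = sigma exp(theta t) dB_t. Integrating from 0 to t gives X_t = x_0 * exp(-theta t) + sigma * int_0^t exp(-theta (t-s)) dB_s for any initial x_0. The Itô integral has variance (by the Itô isometry) sigma^2 * int_0^t exp(-2 theta (t - s)) ds = sigma^2 * (1 - exp(-2 theta t)) / (2 theta), independent of x_0.
With theta = 4/5, sigma = 5/3:
  Var(X_t) = (5/3)^2 * (1 - exp(-2*4/5 t)) / (2 * 4/5) = 125/72 - 125*exp(-8*t/5)/72.
As t -> infinity, exp(-2*4/5 t) -> 0, so the stationary variance is sigma^2 / (2 theta) = 125/72.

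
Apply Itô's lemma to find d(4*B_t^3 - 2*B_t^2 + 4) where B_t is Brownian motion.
d(4*B_t^3 - 2*B_t^2 + 4) = (12*B_t - 2) dt + (4*B_t*(3*B_t - 1)) dB_t

Itô's formula for f(B_t) gives d f(B_t) = f'(B_t) dB_t + (1/2) f''(B_t) dt. Compute derivatives of f(x) = 4*x^3 - 2*x^2 + 4:
  f'(x)  = 4*x*(3*x - 1)
  f''(x) = 24*x - 4
Substitute x = B_t and multiply the f'' term by 1/2:
  drift     = (1/2) * (24*x - 4) evaluated at B_t = 12*B_t - 2
  diffusion = (4*x*(3*x - 1)) evaluated at B_t = 4*B_t*(3*B_t - 1)
Therefore d(4*B_t^3 - 2*B_t^2 + 4) = (12*B_t - 2) dt + (4*B_t*(3*B_t - 1)) dB_t.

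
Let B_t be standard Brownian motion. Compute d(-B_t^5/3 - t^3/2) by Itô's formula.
d(-B_t^5/3 - t^3/2) = (-10*B_t^3/3 - 3*t^2/2) dt + (-5*B_t^4/3) dB_t

Itô's formula for f(t, x): d f(t, B_t) = (f_t + (1/2) f_xx) dt + f_x dB_t. Compute partials of f(t, x) = -t^3/2 - x^5/3:
  f_t(t,x)  = -3*t^2/2
  f_x(t,x)  = -5*x^4/3
  f_xx(t,x) = -20*x^3/3
Assemble drift = f_t + (1/2) f_xx = -3*t^2/2 - 10*x^3/3 and diffusion = f_x = -5*x^4/3. Substituting x = B_t:
  d(-B_t^5/3 - t^3/2) = (-10*B_t^3/3 - 3*t^2/2) dt + (-5*B_t^4/3) dB_t.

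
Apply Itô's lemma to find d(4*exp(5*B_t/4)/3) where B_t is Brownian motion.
d(4*exp(5*B_t/4)/3) = (25*exp(5*B_t/4)/24) dt + (5*exp(5*B_t/4)/3) dB_t

Itô's formula for f(B_t) gives d f(B_t) = f'(B_t) dB_t + (1/2) f''(B_t) dt. Compute derivatives of f(x) = 4*exp(5*x/4)/3:
  f'(x)  = 5*exp(5*x/4)/3
  f''(x) = 25*exp(5*x/4)/12
Substitute x = B_t and multiply the f'' term by 1/2:
  drift     = (1/2) * (25*exp(5*x/4)/12) evaluated at B_t = 25*exp(5*B_t/4)/24
  diffusion = (5*exp(5*x/4)/3) evaluated at B_t = 5*exp(5*B_t/4)/3
Therefore d(4*exp(5*B_t/4)/3) = (25*exp(5*B_t/4)/24) dt + (5*exp(5*B_t/4)/3) dB_t.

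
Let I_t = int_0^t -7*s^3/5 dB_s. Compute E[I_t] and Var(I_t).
E[I_t] = 0; Var(I_t) = 7*t^7/25

The Itô integral of a deterministic integrand f(s) has mean 0 because each increment f(s) * (B_{s+ds} - B_s) has mean 0. By the Itô isometry:
  Var( int_0^t f(s) dB_s ) = E[ (int_0^t f(s) dB_s)^2 ] = int_0^t f(s)^2 ds.
Here f(s) = -7*s^3/5, so f(s)^2 = 49*s^6/25. Integrate:
  int_0^t (49*s^6/25) ds = 7*t^7/25.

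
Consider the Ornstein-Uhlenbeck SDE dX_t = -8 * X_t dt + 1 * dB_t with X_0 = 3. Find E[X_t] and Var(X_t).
E[X_t] = 3*exp(-8*t); Var(X_t) = 1/16 - exp(-16*t)/16

The OU SDE dX = -theta X dt + sigma dB admits the integrating factor exp(theta t): d(exp(theta t) X_t) = sigma exp(theta t) dB_t. Integrating from 0 to t:
  X_t = x_0 * exp(-theta t) + sigma * int_0^t exp(-theta (t-s)) dB_s.
The Itô integral has mean 0 and (by the Itô isometry) variance sigma^2 * int_0^t exp(-2 theta (t - s)) ds = sigma^2 * (1 - exp(-2 theta t)) / (2 theta).
With theta = 8, sigma = 1, x_0 = 3:
  E[X_t] = 3 * exp(-8 t) = 3*exp(-8*t)
  Var(X_t) = (1)^2 * (1 - exp(-2*8 t)) / (2 * 8) = 1/16 - exp(-16*t)/16.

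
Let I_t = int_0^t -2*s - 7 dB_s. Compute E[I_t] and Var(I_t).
E[I_t] = 0; Var(I_t) = t*(4*t^2 + 42*t + 147)/3

The Itô integral of a deterministic integrand f(s) has mean 0 because each increment f(s) * (B_{s+ds} - B_s) has mean 0. By the Itô isometry:
  Var( int_0^t f(s) dB_s ) = E[ (int_0^t f(s) dB_s)^2 ] = int_0^t f(s)^2 ds.
Here f(s) = -2*s - 7, so f(s)^2 = (2*s + 7)^2. Integrate:
  int_0^t ((2*s + 7)^2) ds = t*(4*t^2 + 42*t + 147)/3.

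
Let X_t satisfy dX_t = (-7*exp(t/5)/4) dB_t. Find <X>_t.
<X>_t = 245*exp(2*t/5)/32 - 245/32

For an Itô process dX_t = a(t) dt + b(t) dB_t, the quadratic variation is <X>_t = int_0^t b(s)^2 ds (the drift term does not contribute). Here b(s) = -7*exp(s/5)/4, so
  b(s)^2 = 49*exp(2*s/5)/16.
Integrating from 0 to t:
  <X>_t = int_0^t (49*exp(2*s/5)/16) ds = 245*exp(2*t/5)/32 - 245/32.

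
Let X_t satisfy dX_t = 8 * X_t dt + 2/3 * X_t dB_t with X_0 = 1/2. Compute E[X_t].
E[X_t] = exp(8*t)/2

For GBM dX = mu X dt + sigma X dB with X_0 = x_0, apply Itô to Y = log X: dY = (mu - sigma^2/2) dt + sigma dB, so Y_t = log(x_0) + (mu - sigma^2/2) t + sigma B_t and hence X_t = x_0 * exp((mu - sigma^2/2) t + sigma B_t).
With mu = 8, sigma = 2/3, x_0 = 1/2, this gives:
  X_t = 1/2 * exp((70/9) * t + (2/3) * B_t).
Since sigma*B_t ~ Normal(0, sigma^2 t), E[exp(sigma*B_t)] = exp(sigma^2 t / 2); so E[X_t] = x_0 * exp((mu - sigma^2/2) t) * exp(sigma^2 t / 2) = x_0 * exp(mu t) = exp(8*t)/2.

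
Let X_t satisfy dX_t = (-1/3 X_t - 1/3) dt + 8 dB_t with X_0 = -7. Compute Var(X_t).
Var(X_t) = 96 - 96*exp(-2*t/3)

The variance V(t) = Var(X_t) satisfies V'(t) = 2 a V(t) + c^2 with V(0) = 0 (drift coefficient is linear in X, diffusion is constant). With a = -1/3, c = 8, the solution is
  V(t) = (c^2 / (2 a)) * (exp(2 a t) - 1)
       = (8^2 / (2*(-1/3))) * (exp((-2/3) t) - 1)
       = 96 - 96*exp(-2*t/3).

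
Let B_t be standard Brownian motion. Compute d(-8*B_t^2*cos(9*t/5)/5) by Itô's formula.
d(-8*B_t^2*cos(9*t/5)/5) = (72*B_t^2*sin(9*t/5)/25 - 8*cos(9*t/5)/5) dt + (-16*B_t*cos(9*t/5)/5) dB_t

Itô's formula for f(t, x): d f(t, B_t) = (f_t + (1/2) f_xx) dt + f_x dB_t. Compute partials of f(t, x) = -8*x^2*cos(9*t/5)/5:
  f_t(t,x)  = 72*x^2*sin(9*t/5)/25
  f_x(t,x)  = -16*x*cos(9*t/5)/5
  f_xx(t,x) = -16*cos(9*t/5)/5
Assemble drift = f_t + (1/2) f_xx = 72*x^2*sin(9*t/5)/25 - 8*cos(9*t/5)/5 and diffusion = f_x = -16*x*cos(9*t/5)/5. Substituting x = B_t:
  d(-8*B_t^2*cos(9*t/5)/5) = (72*B_t^2*sin(9*t/5)/25 - 8*cos(9*t/5)/5) dt + (-16*B_t*cos(9*t/5)/5) dB_t.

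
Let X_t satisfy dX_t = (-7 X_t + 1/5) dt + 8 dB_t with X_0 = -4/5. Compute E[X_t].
E[X_t] = 1/35 - 29*exp(-7*t)/35

Taking expectations and using E[dB_t] = 0, the mean m(t) = E[X_t] satisfies the ODE m'(t) = a m(t) + b with m(0) = x_0. With a = -7, b = 1/5, x_0 = -4/5, the solution is
  m(t) = x_0 * exp(a t) + (b/a) * (exp(a t) - 1)
       = (-4/5) * exp((-7) t) + ((1/5)/(-7)) * (exp((-7) t) - 1)
       = 1/35 - 29*exp(-7*t)/35.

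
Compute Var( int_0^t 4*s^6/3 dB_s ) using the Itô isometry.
Var = 16*t^13/117

The Itô integral of a deterministic integrand f(s) has mean 0 because each increment f(s) * (B_{s+ds} - B_s) has mean 0. By the Itô isometry:
  Var( int_0^t f(s) dB_s ) = E[ (int_0^t f(s) dB_s)^2 ] = int_0^t f(s)^2 ds.
Here f(s) = 4*s^6/3, so f(s)^2 = 16*s^12/9. Integrate:
  int_0^t (16*s^12/9) ds = 16*t^13/117.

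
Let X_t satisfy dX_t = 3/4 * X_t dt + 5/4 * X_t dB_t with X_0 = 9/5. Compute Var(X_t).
Var(X_t) = 81*(exp(25*t/16) - 1)*exp(3*t/2)/25

For GBM dX = mu X dt + sigma X dB with X_0 = x_0, apply Itô to Y = log X: dY = (mu - sigma^2/2) dt + sigma dB, so Y_t = log(x_0) + (mu - sigma^2/2) t + sigma B_t and hence X_t = x_0 * exp((mu - sigma^2/2) t + sigma B_t).
With mu = 3/4, sigma = 5/4, x_0 = 9/5, this gives:
  X_t = 9/5 * exp((-1/32) * t + (5/4) * B_t).
Since sigma*B_t ~ Normal(0, sigma^2 t), E[exp(sigma*B_t)] = exp(sigma^2 t / 2); so E[X_t] = x_0 * exp((mu - sigma^2/2) t) * exp(sigma^2 t / 2) = x_0 * exp(mu t) = 9*exp(3*t/4)/5.
Var(X_t) = E[X_t^2] - (E[X_t])^2 = x_0^2 * exp(2 mu t) * (exp(sigma^2 t) - 1) = 81*(exp(25*t/16) - 1)*exp(3*t/2)/25.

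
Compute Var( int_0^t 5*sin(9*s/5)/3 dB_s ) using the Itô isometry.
Var = 25*t/18 - 125*sin(18*t/5)/324

The Itô integral of a deterministic integrand f(s) has mean 0 because each increment f(s) * (B_{s+ds} - B_s) has mean 0. By the Itô isometry:
  Var( int_0^t f(s) dB_s ) = E[ (int_0^t f(s) dB_s)^2 ] = int_0^t f(s)^2 ds.
Here f(s) = 5*sin(9*s/5)/3, so f(s)^2 = 25*sin(9*s/5)^2/9. Integrate:
  int_0^t (25*sin(9*s/5)^2/9) ds = 25*t/18 - 125*sin(18*t/5)/324.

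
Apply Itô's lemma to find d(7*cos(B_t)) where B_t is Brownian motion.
d(7*cos(B_t)) = (-7*cos(B_t)/2) dt + (-7*sin(B_t)) dB_t

Itô's formula for f(B_t) gives d f(B_t) = f'(B_t) dB_t + (1/2) f''(B_t) dt. Compute derivatives of f(x) = 7*cos(x):
  f'(x)  = -7*sin(x)
  f''(x) = -7*cos(x)
Substitute x = B_t and multiply the f'' term by 1/2:
  drift     = (1/2) * (-7*cos(x)) evaluated at B_t = -7*cos(B_t)/2
  diffusion = (-7*sin(x)) evaluated at B_t = -7*sin(B_t)
Therefore d(7*cos(B_t)) = (-7*cos(B_t)/2) dt + (-7*sin(B_t)) dB_t.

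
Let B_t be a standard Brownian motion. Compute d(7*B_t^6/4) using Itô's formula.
d(7*B_t^6/4) = (105*B_t^4/4) dt + (21*B_t^5/2) dB_t

Itô's formula for f(B_t) gives d f(B_t) = f'(B_t) dB_t + (1/2) f''(B_t) dt. Compute derivatives of f(x) = 7*x^6/4:
  f'(x)  = 21*x^5/2
  f''(x) = 105*x^4/2
Substitute x = B_t and multiply the f'' term by 1/2:
  drift     = (1/2) * (105*x^4/2) evaluated at B_t = 105*B_t^4/4
  diffusion = (21*x^5/2) evaluated at B_t = 21*B_t^5/2
Therefore d(7*B_t^6/4) = (105*B_t^4/4) dt + (21*B_t^5/2) dB_t.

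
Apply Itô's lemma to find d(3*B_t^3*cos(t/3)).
d(3*B_t^3*cos(t/3)) = (B_t*(-B_t^2*sin(t/3) + 9*cos(t/3))) dt + (9*B_t^2*cos(t/3)) dB_t

Itô's formula for f(t, x): d f(t, B_t) = (f_t + (1/2) f_xx) dt + f_x dB_t. Compute partials of f(t, x) = 3*x^3*cos(t/3):
  f_t(t,x)  = -x^3*sin(t/3)
  f_x(t,x)  = 9*x^2*cos(t/3)
  f_xx(t,x) = 18*x*cos(t/3)
Assemble drift = f_t + (1/2) f_xx = x*(-x^2*sin(t/3) + 9*cos(t/3)) and diffusion = f_x = 9*x^2*cos(t/3). Substituting x = B_t:
  d(3*B_t^3*cos(t/3)) = (B_t*(-B_t^2*sin(t/3) + 9*cos(t/3))) dt + (9*B_t^2*cos(t/3)) dB_t.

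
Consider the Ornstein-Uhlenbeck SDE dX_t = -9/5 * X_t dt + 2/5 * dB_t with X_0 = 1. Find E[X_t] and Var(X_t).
E[X_t] = exp(-9*t/5); Var(X_t) = 2/45 - 2*exp(-18*t/5)/45

The OU SDE dX = -theta X dt + sigma dB admits the integrating factor exp(theta t): d(exp(theta t) X_t) = sigma exp(theta t) dB_t. Integrating from 0 to t:
  X_t = x_0 * exp(-theta t) + sigma * int_0^t exp(-theta (t-s)) dB_s.
The Itô integral has mean 0 and (by the Itô isometry) variance sigma^2 * int_0^t exp(-2 theta (t - s)) ds = sigma^2 * (1 - exp(-2 theta t)) / (2 theta).
With theta = 9/5, sigma = 2/5, x_0 = 1:
  E[X_t] = 1 * exp(-9/5 t) = exp(-9*t/5)
  Var(X_t) = (2/5)^2 * (1 - exp(-2*9/5 t)) / (2 * 9/5) = 2/45 - 2*exp(-18*t/5)/45.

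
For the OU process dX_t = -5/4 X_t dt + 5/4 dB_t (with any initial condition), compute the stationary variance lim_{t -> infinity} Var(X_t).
lim Var(X_t) = 5/8

The OU SDE dX = -theta X dt + sigma dB admits the integrating factor exp(theta t): d(exp(theta t) X_t) = sigma exp(theta t) dB_t. Integrating from 0 to t gives X_t = x_0 * exp(-theta t) + sigma * int_0^t exp(-theta (t-s)) dB_s for any initial x_0. The Itô integral has variance (by the Itô isometry) sigma^2 * int_0^t exp(-2 theta (t - s)) ds = sigma^2 * (1 - exp(-2 theta t)) / (2 theta), independent of x_0.
With theta = 5/4, sigma = 5/4:
  Var(X_t) = (5/4)^2 * (1 - exp(-2*5/4 t)) / (2 * 5/4) = 5/8 - 5*exp(-5*t/2)/8.
As t -> infinity, exp(-2*5/4 t) -> 0, so the stationary variance is sigma^2 / (2 theta) = 5/8.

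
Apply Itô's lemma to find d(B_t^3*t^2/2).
d(B_t^3*t^2/2) = (B_t*t*(2*B_t^2 + 3*t)/2) dt + (3*B_t^2*t^2/2) dB_t

Itô's formula for f(t, x): d f(t, B_t) = (f_t + (1/2) f_xx) dt + f_x dB_t. Compute partials of f(t, x) = t^2*x^3/2:
  f_t(t,x)  = t*x^3
  f_x(t,x)  = 3*t^2*x^2/2
  f_xx(t,x) = 3*t^2*x
Assemble drift = f_t + (1/2) f_xx = t*x*(3*t + 2*x^2)/2 and diffusion = f_x = 3*t^2*x^2/2. Substituting x = B_t:
  d(B_t^3*t^2/2) = (B_t*t*(2*B_t^2 + 3*t)/2) dt + (3*B_t^2*t^2/2) dB_t.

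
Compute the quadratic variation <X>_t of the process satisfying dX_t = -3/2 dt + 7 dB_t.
<X>_t = 49*t

For an Itô process dX_t = a(t) dt + b(t) dB_t, the quadratic variation is <X>_t = int_0^t b(s)^2 ds (the drift term does not contribute). Here b(s) = 7, so
  b(s)^2 = 49.
Integrating from 0 to t:
  <X>_t = int_0^t (49) ds = 49*t.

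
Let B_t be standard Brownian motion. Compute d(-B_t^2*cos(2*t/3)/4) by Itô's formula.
d(-B_t^2*cos(2*t/3)/4) = (B_t^2*sin(2*t/3)/6 - cos(2*t/3)/4) dt + (-B_t*cos(2*t/3)/2) dB_t

Itô's formula for f(t, x): d f(t, B_t) = (f_t + (1/2) f_xx) dt + f_x dB_t. Compute partials of f(t, x) = -x^2*cos(2*t/3)/4:
  f_t(t,x)  = x^2*sin(2*t/3)/6
  f_x(t,x)  = -x*cos(2*t/3)/2
  f_xx(t,x) = -cos(2*t/3)/2
Assemble drift = f_t + (1/2) f_xx = x^2*sin(2*t/3)/6 - cos(2*t/3)/4 and diffusion = f_x = -x*cos(2*t/3)/2. Substituting x = B_t:
  d(-B_t^2*cos(2*t/3)/4) = (B_t^2*sin(2*t/3)/6 - cos(2*t/3)/4) dt + (-B_t*cos(2*t/3)/2) dB_t.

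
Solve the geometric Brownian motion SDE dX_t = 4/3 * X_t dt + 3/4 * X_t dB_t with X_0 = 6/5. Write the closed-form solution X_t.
X_t = 6/5 * exp((101/96) * t + (3/4) * B_t)

For GBM dX = mu X dt + sigma X dB with X_0 = x_0, apply Itô to Y = log X: dY = (mu - sigma^2/2) dt + sigma dB, so Y_t = log(x_0) + (mu - sigma^2/2) t + sigma B_t and hence X_t = x_0 * exp((mu - sigma^2/2) t + sigma B_t).
With mu = 4/3, sigma = 3/4, x_0 = 6/5, this gives:
  X_t = 6/5 * exp((101/96) * t + (3/4) * B_t).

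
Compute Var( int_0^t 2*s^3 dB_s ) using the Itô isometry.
Var = 4*t^7/7

The Itô integral of a deterministic integrand f(s) has mean 0 because each increment f(s) * (B_{s+ds} - B_s) has mean 0. By the Itô isometry:
  Var( int_0^t f(s) dB_s ) = E[ (int_0^t f(s) dB_s)^2 ] = int_0^t f(s)^2 ds.
Here f(s) = 2*s^3, so f(s)^2 = 4*s^6. Integrate:
  int_0^t (4*s^6) ds = 4*t^7/7.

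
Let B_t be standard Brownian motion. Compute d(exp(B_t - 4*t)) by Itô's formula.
d(exp(B_t - 4*t)) = (-7*exp(B_t - 4*t)/2) dt + (exp(B_t - 4*t)) dB_t

Itô's formula for f(t, x): d f(t, B_t) = (f_t + (1/2) f_xx) dt + f_x dB_t. Compute partials of f(t, x) = exp(-4*t + x):
  f_t(t,x)  = -4*exp(-4*t + x)
  f_x(t,x)  = exp(-4*t + x)
  f_xx(t,x) = exp(-4*t + x)
Assemble drift = f_t + (1/2) f_xx = -7*exp(-4*t + x)/2 and diffusion = f_x = exp(-4*t + x). Substituting x = B_t:
  d(exp(B_t - 4*t)) = (-7*exp(B_t - 4*t)/2) dt + (exp(B_t - 4*t)) dB_t.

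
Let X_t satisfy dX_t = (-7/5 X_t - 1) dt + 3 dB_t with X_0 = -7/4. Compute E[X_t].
E[X_t] = -5/7 - 29*exp(-7*t/5)/28

Taking expectations and using E[dB_t] = 0, the mean m(t) = E[X_t] satisfies the ODE m'(t) = a m(t) + b with m(0) = x_0. With a = -7/5, b = -1, x_0 = -7/4, the solution is
  m(t) = x_0 * exp(a t) + (b/a) * (exp(a t) - 1)
       = (-7/4) * exp((-7/5) t) + ((-1)/(-7/5)) * (exp((-7/5) t) - 1)
       = -5/7 - 29*exp(-7*t/5)/28.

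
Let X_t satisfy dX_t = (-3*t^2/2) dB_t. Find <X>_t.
<X>_t = 9*t^5/20

For an Itô process dX_t = a(t) dt + b(t) dB_t, the quadratic variation is <X>_t = int_0^t b(s)^2 ds (the drift term does not contribute). Here b(s) = -3*s^2/2, so
  b(s)^2 = 9*s^4/4.
Integrating from 0 to t:
  <X>_t = int_0^t (9*s^4/4) ds = 9*t^5/20.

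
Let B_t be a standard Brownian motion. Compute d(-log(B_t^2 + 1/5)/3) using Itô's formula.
d(-log(B_t^2 + 1/5)/3) = (5*(5*B_t^2 - 1)/(3*(5*B_t^2 + 1)^2)) dt + (-10*B_t/(15*B_t^2 + 3)) dB_t

Itô's formula for f(B_t) gives d f(B_t) = f'(B_t) dB_t + (1/2) f''(B_t) dt. Compute derivatives of f(x) = -log(x^2 + 1/5)/3:
  f'(x)  = -10*x/(15*x^2 + 3)
  f''(x) = 10*(5*x^2 - 1)/(3*(5*x^2 + 1)^2)
Substitute x = B_t and multiply the f'' term by 1/2:
  drift     = (1/2) * (10*(5*x^2 - 1)/(3*(5*x^2 + 1)^2)) evaluated at B_t = 5*(5*B_t^2 - 1)/(3*(5*B_t^2 + 1)^2)
  diffusion = (-10*x/(15*x^2 + 3)) evaluated at B_t = -10*B_t/(15*B_t^2 + 3)
Therefore d(-log(B_t^2 + 1/5)/3) = (5*(5*B_t^2 - 1)/(3*(5*B_t^2 + 1)^2)) dt + (-10*B_t/(15*B_t^2 + 3)) dB_t.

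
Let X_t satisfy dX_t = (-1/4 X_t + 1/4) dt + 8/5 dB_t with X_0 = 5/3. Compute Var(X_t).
Var(X_t) = 128/25 - 128*exp(-t/2)/25

The variance V(t) = Var(X_t) satisfies V'(t) = 2 a V(t) + c^2 with V(0) = 0 (drift coefficient is linear in X, diffusion is constant). With a = -1/4, c = 8/5, the solution is
  V(t) = (c^2 / (2 a)) * (exp(2 a t) - 1)
       = ((8/5)^2 / (2*(-1/4))) * (exp((-1/2) t) - 1)
       = 128/25 - 128*exp(-t/2)/25.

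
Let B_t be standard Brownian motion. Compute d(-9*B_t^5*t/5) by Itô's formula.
d(-9*B_t^5*t/5) = (9*B_t^3*(-B_t^2 - 10*t)/5) dt + (-9*B_t^4*t) dB_t

Itô's formula for f(t, x): d f(t, B_t) = (f_t + (1/2) f_xx) dt + f_x dB_t. Compute partials of f(t, x) = -9*t*x^5/5:
  f_t(t,x)  = -9*x^5/5
  f_x(t,x)  = -9*t*x^4
  f_xx(t,x) = -36*t*x^3
Assemble drift = f_t + (1/2) f_xx = 9*x^3*(-10*t - x^2)/5 and diffusion = f_x = -9*t*x^4. Substituting x = B_t:
  d(-9*B_t^5*t/5) = (9*B_t^3*(-B_t^2 - 10*t)/5) dt + (-9*B_t^4*t) dB_t.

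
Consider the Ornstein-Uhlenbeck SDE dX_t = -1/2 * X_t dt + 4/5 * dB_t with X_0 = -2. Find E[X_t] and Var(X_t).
E[X_t] = -2*exp(-t/2); Var(X_t) = 16/25 - 16*exp(-t)/25

The OU SDE dX = -theta X dt + sigma dB admits the integrating factor exp(theta t): d(exp(theta t) X_t) = sigma exp(theta t) dB_t. Integrating from 0 to t:
  X_t = x_0 * exp(-theta t) + sigma * int_0^t exp(-theta (t-s)) dB_s.
The Itô integral has mean 0 and (by the Itô isometry) variance sigma^2 * int_0^t exp(-2 theta (t - s)) ds = sigma^2 * (1 - exp(-2 theta t)) / (2 theta).
With theta = 1/2, sigma = 4/5, x_0 = -2:
  E[X_t] = -2 * exp(-1/2 t) = -2*exp(-t/2)
  Var(X_t) = (4/5)^2 * (1 - exp(-2*1/2 t)) / (2 * 1/2) = 16/25 - 16*exp(-t)/25.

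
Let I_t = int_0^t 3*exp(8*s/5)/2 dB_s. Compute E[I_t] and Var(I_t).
E[I_t] = 0; Var(I_t) = 45*exp(16*t/5)/64 - 45/64

The Itô integral of a deterministic integrand f(s) has mean 0 because each increment f(s) * (B_{s+ds} - B_s) has mean 0. By the Itô isometry:
  Var( int_0^t f(s) dB_s ) = E[ (int_0^t f(s) dB_s)^2 ] = int_0^t f(s)^2 ds.
Here f(s) = 3*exp(8*s/5)/2, so f(s)^2 = 9*exp(16*s/5)/4. Integrate:
  int_0^t (9*exp(16*s/5)/4) ds = 45*exp(16*t/5)/64 - 45/64.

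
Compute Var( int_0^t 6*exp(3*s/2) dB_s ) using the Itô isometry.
Var = 12*exp(3*t) - 12

The Itô integral of a deterministic integrand f(s) has mean 0 because each increment f(s) * (B_{s+ds} - B_s) has mean 0. By the Itô isometry:
  Var( int_0^t f(s) dB_s ) = E[ (int_0^t f(s) dB_s)^2 ] = int_0^t f(s)^2 ds.
Here f(s) = 6*exp(3*s/2), so f(s)^2 = 36*exp(3*s). Integrate:
  int_0^t (36*exp(3*s)) ds = 12*exp(3*t) - 12.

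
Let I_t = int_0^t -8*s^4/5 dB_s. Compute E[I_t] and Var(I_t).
E[I_t] = 0; Var(I_t) = 64*t^9/225

The Itô integral of a deterministic integrand f(s) has mean 0 because each increment f(s) * (B_{s+ds} - B_s) has mean 0. By the Itô isometry:
  Var( int_0^t f(s) dB_s ) = E[ (int_0^t f(s) dB_s)^2 ] = int_0^t f(s)^2 ds.
Here f(s) = -8*s^4/5, so f(s)^2 = 64*s^8/25. Integrate:
  int_0^t (64*s^8/25) ds = 64*t^9/225.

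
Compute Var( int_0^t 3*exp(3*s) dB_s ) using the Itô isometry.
Var = 3*exp(6*t)/2 - 3/2

The Itô integral of a deterministic integrand f(s) has mean 0 because each increment f(s) * (B_{s+ds} - B_s) has mean 0. By the Itô isometry:
  Var( int_0^t f(s) dB_s ) = E[ (int_0^t f(s) dB_s)^2 ] = int_0^t f(s)^2 ds.
Here f(s) = 3*exp(3*s), so f(s)^2 = 9*exp(6*s). Integrate:
  int_0^t (9*exp(6*s)) ds = 3*exp(6*t)/2 - 3/2.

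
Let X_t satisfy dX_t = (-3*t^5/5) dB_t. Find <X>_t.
<X>_t = 9*t^11/275

For an Itô process dX_t = a(t) dt + b(t) dB_t, the quadratic variation is <X>_t = int_0^t b(s)^2 ds (the drift term does not contribute). Here b(s) = -3*s^5/5, so
  b(s)^2 = 9*s^10/25.
Integrating from 0 to t:
  <X>_t = int_0^t (9*s^10/25) ds = 9*t^11/275.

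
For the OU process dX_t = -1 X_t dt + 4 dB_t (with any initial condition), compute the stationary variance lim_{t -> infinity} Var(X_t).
lim Var(X_t) = 8

The OU SDE dX = -theta X dt + sigma dB admits the integrating factor exp(theta t): d(exp(theta t) X_t) = sigma exp(theta t) dB_t. Integrating from 0 to t gives X_t = x_0 * exp(-theta t) + sigma * int_0^t exp(-theta (t-s)) dB_s for any initial x_0. The Itô integral has variance (by the Itô isometry) sigma^2 * int_0^t exp(-2 theta (t - s)) ds = sigma^2 * (1 - exp(-2 theta t)) / (2 theta), independent of x_0.
With theta = 1, sigma = 4:
  Var(X_t) = (4)^2 * (1 - exp(-2*1 t)) / (2 * 1) = 8 - 8*exp(-2*t).
As t -> infinity, exp(-2*1 t) -> 0, so the stationary variance is sigma^2 / (2 theta) = 8.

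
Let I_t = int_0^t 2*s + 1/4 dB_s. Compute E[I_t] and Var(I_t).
E[I_t] = 0; Var(I_t) = t*(64*t^2 + 24*t + 3)/48

The Itô integral of a deterministic integrand f(s) has mean 0 because each increment f(s) * (B_{s+ds} - B_s) has mean 0. By the Itô isometry:
  Var( int_0^t f(s) dB_s ) = E[ (int_0^t f(s) dB_s)^2 ] = int_0^t f(s)^2 ds.
Here f(s) = 2*s + 1/4, so f(s)^2 = (8*s + 1)^2/16. Integrate:
  int_0^t ((8*s + 1)^2/16) ds = t*(64*t^2 + 24*t + 3)/48.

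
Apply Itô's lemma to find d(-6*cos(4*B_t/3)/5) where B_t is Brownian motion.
d(-6*cos(4*B_t/3)/5) = (16*cos(4*B_t/3)/15) dt + (8*sin(4*B_t/3)/5) dB_t

Itô's formula for f(B_t) gives d f(B_t) = f'(B_t) dB_t + (1/2) f''(B_t) dt. Compute derivatives of f(x) = -6*cos(4*x/3)/5:
  f'(x)  = 8*sin(4*x/3)/5
  f''(x) = 32*cos(4*x/3)/15
Substitute x = B_t and multiply the f'' term by 1/2:
  drift     = (1/2) * (32*cos(4*x/3)/15) evaluated at B_t = 16*cos(4*B_t/3)/15
  diffusion = (8*sin(4*x/3)/5) evaluated at B_t = 8*sin(4*B_t/3)/5
Therefore d(-6*cos(4*B_t/3)/5) = (16*cos(4*B_t/3)/15) dt + (8*sin(4*B_t/3)/5) dB_t.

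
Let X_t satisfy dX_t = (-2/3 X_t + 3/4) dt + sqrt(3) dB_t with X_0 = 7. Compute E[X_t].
E[X_t] = 9/8 + 47*exp(-2*t/3)/8

Taking expectations and using E[dB_t] = 0, the mean m(t) = E[X_t] satisfies the ODE m'(t) = a m(t) + b with m(0) = x_0. With a = -2/3, b = 3/4, x_0 = 7, the solution is
  m(t) = x_0 * exp(a t) + (b/a) * (exp(a t) - 1)
       = 7 * exp((-2/3) t) + ((3/4)/(-2/3)) * (exp((-2/3) t) - 1)
       = 9/8 + 47*exp(-2*t/3)/8.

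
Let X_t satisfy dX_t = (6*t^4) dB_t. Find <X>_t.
<X>_t = 4*t^9

For an Itô process dX_t = a(t) dt + b(t) dB_t, the quadratic variation is <X>_t = int_0^t b(s)^2 ds (the drift term does not contribute). Here b(s) = 6*s^4, so
  b(s)^2 = 36*s^8.
Integrating from 0 to t:
  <X>_t = int_0^t (36*s^8) ds = 4*t^9.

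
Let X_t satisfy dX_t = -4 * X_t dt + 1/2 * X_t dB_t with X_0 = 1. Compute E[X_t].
E[X_t] = exp(-4*t)

For GBM dX = mu X dt + sigma X dB with X_0 = x_0, apply Itô to Y = log X: dY = (mu - sigma^2/2) dt + sigma dB, so Y_t = log(x_0) + (mu - sigma^2/2) t + sigma B_t and hence X_t = x_0 * exp((mu - sigma^2/2) t + sigma B_t).
With mu = -4, sigma = 1/2, x_0 = 1, this gives:
  X_t = 1 * exp((-33/8) * t + (1/2) * B_t).
Since sigma*B_t ~ Normal(0, sigma^2 t), E[exp(sigma*B_t)] = exp(sigma^2 t / 2); so E[X_t] = x_0 * exp((mu - sigma^2/2) t) * exp(sigma^2 t / 2) = x_0 * exp(mu t) = exp(-4*t).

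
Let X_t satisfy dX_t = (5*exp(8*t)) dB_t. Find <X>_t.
<X>_t = 25*exp(16*t)/16 - 25/16

For an Itô process dX_t = a(t) dt + b(t) dB_t, the quadratic variation is <X>_t = int_0^t b(s)^2 ds (the drift term does not contribute). Here b(s) = 5*exp(8*s), so
  b(s)^2 = 25*exp(16*s).
Integrating from 0 to t:
  <X>_t = int_0^t (25*exp(16*s)) ds = 25*exp(16*t)/16 - 25/16.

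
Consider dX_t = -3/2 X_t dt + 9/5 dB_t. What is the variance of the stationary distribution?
lim Var(X_t) = 27/25

The OU SDE dX = -theta X dt + sigma dB admits the integrating factor exp(theta t): d(exp(theta t) X_t) = sigma exp(theta t) dB_t. Integrating from 0 to t gives X_t = x_0 * exp(-theta t) + sigma * int_0^t exp(-theta (t-s)) dB_s for any initial x_0. The Itô integral has variance (by the Itô isometry) sigma^2 * int_0^t exp(-2 theta (t - s)) ds = sigma^2 * (1 - exp(-2 theta t)) / (2 theta), independent of x_0.
With theta = 3/2, sigma = 9/5:
  Var(X_t) = (9/5)^2 * (1 - exp(-2*3/2 t)) / (2 * 3/2) = 27/25 - 27*exp(-3*t)/25.
As t -> infinity, exp(-2*3/2 t) -> 0, so the stationary variance is sigma^2 / (2 theta) = 27/25.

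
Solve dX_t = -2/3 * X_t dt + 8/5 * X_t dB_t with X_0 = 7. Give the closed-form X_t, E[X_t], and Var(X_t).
X_t = 7 * exp((-146/75) t + (8/5) B_t); E[X_t] = 7*exp(-2*t/3); Var(X_t) = (49*exp(64*t/25) - 49)*exp(-4*t/3)

For GBM dX = mu X dt + sigma X dB with X_0 = x_0, apply Itô to Y = log X: dY = (mu - sigma^2/2) dt + sigma dB, so Y_t = log(x_0) + (mu - sigma^2/2) t + sigma B_t and hence X_t = x_0 * exp((mu - sigma^2/2) t + sigma B_t).
With mu = -2/3, sigma = 8/5, x_0 = 7, this gives:
  X_t = 7 * exp((-146/75) * t + (8/5) * B_t).
Since sigma*B_t ~ Normal(0, sigma^2 t), E[exp(sigma*B_t)] = exp(sigma^2 t / 2); so E[X_t] = x_0 * exp((mu - sigma^2/2) t) * exp(sigma^2 t / 2) = x_0 * exp(mu t) = 7*exp(-2*t/3).
Var(X_t) = E[X_t^2] - (E[X_t])^2 = x_0^2 * exp(2 mu t) * (exp(sigma^2 t) - 1) = (49*exp(64*t/25) - 49)*exp(-4*t/3).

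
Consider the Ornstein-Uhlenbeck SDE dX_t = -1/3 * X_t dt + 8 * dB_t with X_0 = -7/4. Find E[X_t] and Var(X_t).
E[X_t] = -7*exp(-t/3)/4; Var(X_t) = 96 - 96*exp(-2*t/3)

The OU SDE dX = -theta X dt + sigma dB admits the integrating factor exp(theta t): d(exp(theta t) X_t) = sigma exp(theta t) dB_t. Integrating from 0 to t:
  X_t = x_0 * exp(-theta t) + sigma * int_0^t exp(-theta (t-s)) dB_s.
The Itô integral has mean 0 and (by the Itô isometry) variance sigma^2 * int_0^t exp(-2 theta (t - s)) ds = sigma^2 * (1 - exp(-2 theta t)) / (2 theta).
With theta = 1/3, sigma = 8, x_0 = -7/4:
  E[X_t] = -7/4 * exp(-1/3 t) = -7*exp(-t/3)/4
  Var(X_t) = (8)^2 * (1 - exp(-2*1/3 t)) / (2 * 1/3) = 96 - 96*exp(-2*t/3).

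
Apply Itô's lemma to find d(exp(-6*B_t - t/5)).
d(exp(-6*B_t - t/5)) = (89*exp(-6*B_t - t/5)/5) dt + (-6*exp(-6*B_t - t/5)) dB_t

Itô's formula for f(t, x): d f(t, B_t) = (f_t + (1/2) f_xx) dt + f_x dB_t. Compute partials of f(t, x) = exp(-t/5 - 6*x):
  f_t(t,x)  = -exp(-t/5 - 6*x)/5
  f_x(t,x)  = -6*exp(-t/5 - 6*x)
  f_xx(t,x) = 36*exp(-t/5 - 6*x)
Assemble drift = f_t + (1/2) f_xx = 89*exp(-t/5 - 6*x)/5 and diffusion = f_x = -6*exp(-t/5 - 6*x). Substituting x = B_t:
  d(exp(-6*B_t - t/5)) = (89*exp(-6*B_t - t/5)/5) dt + (-6*exp(-6*B_t - t/5)) dB_t.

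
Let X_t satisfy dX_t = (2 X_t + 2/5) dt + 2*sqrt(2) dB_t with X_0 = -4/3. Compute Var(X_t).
Var(X_t) = 2*exp(4*t) - 2

The variance V(t) = Var(X_t) satisfies V'(t) = 2 a V(t) + c^2 with V(0) = 0 (drift coefficient is linear in X, diffusion is constant). With a = 2, c = 2*sqrt(2), the solution is
  V(t) = (c^2 / (2 a)) * (exp(2 a t) - 1)
       = ((2*sqrt(2))^2 / (2*2)) * (exp(4 t) - 1)
       = 2*exp(4*t) - 2.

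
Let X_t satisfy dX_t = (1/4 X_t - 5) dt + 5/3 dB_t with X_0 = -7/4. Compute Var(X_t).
Var(X_t) = 50*exp(t/2)/9 - 50/9

The variance V(t) = Var(X_t) satisfies V'(t) = 2 a V(t) + c^2 with V(0) = 0 (drift coefficient is linear in X, diffusion is constant). With a = 1/4, c = 5/3, the solution is
  V(t) = (c^2 / (2 a)) * (exp(2 a t) - 1)
       = ((5/3)^2 / (2*(1/4))) * (exp((1/2) t) - 1)
       = 50*exp(t/2)/9 - 50/9.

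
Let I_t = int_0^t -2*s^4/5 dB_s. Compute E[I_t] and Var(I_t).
E[I_t] = 0; Var(I_t) = 4*t^9/225

The Itô integral of a deterministic integrand f(s) has mean 0 because each increment f(s) * (B_{s+ds} - B_s) has mean 0. By the Itô isometry:
  Var( int_0^t f(s) dB_s ) = E[ (int_0^t f(s) dB_s)^2 ] = int_0^t f(s)^2 ds.
Here f(s) = -2*s^4/5, so f(s)^2 = 4*s^8/25. Integrate:
  int_0^t (4*s^8/25) ds = 4*t^9/225.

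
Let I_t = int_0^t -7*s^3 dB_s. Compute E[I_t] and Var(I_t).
E[I_t] = 0; Var(I_t) = 7*t^7

The Itô integral of a deterministic integrand f(s) has mean 0 because each increment f(s) * (B_{s+ds} - B_s) has mean 0. By the Itô isometry:
  Var( int_0^t f(s) dB_s ) = E[ (int_0^t f(s) dB_s)^2 ] = int_0^t f(s)^2 ds.
Here f(s) = -7*s^3, so f(s)^2 = 49*s^6. Integrate:
  int_0^t (49*s^6) ds = 7*t^7.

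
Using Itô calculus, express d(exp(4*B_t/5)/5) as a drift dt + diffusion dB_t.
d(exp(4*B_t/5)/5) = (8*exp(4*B_t/5)/125) dt + (4*exp(4*B_t/5)/25) dB_t

Itô's formula for f(B_t) gives d f(B_t) = f'(B_t) dB_t + (1/2) f''(B_t) dt. Compute derivatives of f(x) = exp(4*x/5)/5:
  f'(x)  = 4*exp(4*x/5)/25
  f''(x) = 16*exp(4*x/5)/125
Substitute x = B_t and multiply the f'' term by 1/2:
  drift     = (1/2) * (16*exp(4*x/5)/125) evaluated at B_t = 8*exp(4*B_t/5)/125
  diffusion = (4*exp(4*x/5)/25) evaluated at B_t = 4*exp(4*B_t/5)/25
Therefore d(exp(4*B_t/5)/5) = (8*exp(4*B_t/5)/125) dt + (4*exp(4*B_t/5)/25) dB_t.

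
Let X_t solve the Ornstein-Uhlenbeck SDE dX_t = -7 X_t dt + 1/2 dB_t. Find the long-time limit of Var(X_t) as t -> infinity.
lim Var(X_t) = 1/56

The OU SDE dX = -theta X dt + sigma dB admits the integrating factor exp(theta t): d(exp(theta t) X_t) = sigma exp(theta t) dB_t. Integrating from 0 to t gives X_t = x_0 * exp(-theta t) + sigma * int_0^t exp(-theta (t-s)) dB_s for any initial x_0. The Itô integral has variance (by the Itô isometry) sigma^2 * int_0^t exp(-2 theta (t - s)) ds = sigma^2 * (1 - exp(-2 theta t)) / (2 theta), independent of x_0.
With theta = 7, sigma = 1/2:
  Var(X_t) = (1/2)^2 * (1 - exp(-2*7 t)) / (2 * 7) = 1/56 - exp(-14*t)/56.
As t -> infinity, exp(-2*7 t) -> 0, so the stationary variance is sigma^2 / (2 theta) = 1/56.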